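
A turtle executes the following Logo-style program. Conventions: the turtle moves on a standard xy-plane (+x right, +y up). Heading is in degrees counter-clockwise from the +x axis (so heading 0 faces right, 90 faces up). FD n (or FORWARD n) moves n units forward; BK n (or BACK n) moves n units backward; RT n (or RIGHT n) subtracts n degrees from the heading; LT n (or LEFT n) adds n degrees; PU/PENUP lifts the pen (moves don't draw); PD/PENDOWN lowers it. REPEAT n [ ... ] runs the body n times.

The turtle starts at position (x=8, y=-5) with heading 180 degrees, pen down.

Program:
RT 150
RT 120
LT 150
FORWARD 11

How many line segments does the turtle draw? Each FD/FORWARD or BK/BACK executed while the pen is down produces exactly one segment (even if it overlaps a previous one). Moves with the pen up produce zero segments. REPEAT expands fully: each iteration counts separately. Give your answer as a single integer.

Executing turtle program step by step:
Start: pos=(8,-5), heading=180, pen down
RT 150: heading 180 -> 30
RT 120: heading 30 -> 270
LT 150: heading 270 -> 60
FD 11: (8,-5) -> (13.5,4.526) [heading=60, draw]
Final: pos=(13.5,4.526), heading=60, 1 segment(s) drawn
Segments drawn: 1

Answer: 1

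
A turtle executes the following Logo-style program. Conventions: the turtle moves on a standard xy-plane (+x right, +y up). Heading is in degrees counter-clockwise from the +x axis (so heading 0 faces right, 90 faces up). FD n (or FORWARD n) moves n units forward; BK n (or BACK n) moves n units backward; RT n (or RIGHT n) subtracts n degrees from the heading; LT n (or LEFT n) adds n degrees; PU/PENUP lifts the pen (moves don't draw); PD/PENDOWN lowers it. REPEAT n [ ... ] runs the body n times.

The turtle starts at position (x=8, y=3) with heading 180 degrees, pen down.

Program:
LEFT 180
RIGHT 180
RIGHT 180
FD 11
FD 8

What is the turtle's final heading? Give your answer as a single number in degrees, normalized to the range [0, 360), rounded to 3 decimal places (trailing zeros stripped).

Executing turtle program step by step:
Start: pos=(8,3), heading=180, pen down
LT 180: heading 180 -> 0
RT 180: heading 0 -> 180
RT 180: heading 180 -> 0
FD 11: (8,3) -> (19,3) [heading=0, draw]
FD 8: (19,3) -> (27,3) [heading=0, draw]
Final: pos=(27,3), heading=0, 2 segment(s) drawn

Answer: 0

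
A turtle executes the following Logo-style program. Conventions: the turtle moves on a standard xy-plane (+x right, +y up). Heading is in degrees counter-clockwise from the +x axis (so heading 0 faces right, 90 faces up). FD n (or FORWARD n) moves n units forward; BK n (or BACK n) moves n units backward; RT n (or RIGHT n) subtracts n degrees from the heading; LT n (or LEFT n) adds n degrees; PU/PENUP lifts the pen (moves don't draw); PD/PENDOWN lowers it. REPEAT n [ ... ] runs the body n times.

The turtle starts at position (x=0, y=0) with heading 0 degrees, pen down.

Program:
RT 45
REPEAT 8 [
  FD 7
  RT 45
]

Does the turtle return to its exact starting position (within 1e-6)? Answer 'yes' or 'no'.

Answer: yes

Derivation:
Executing turtle program step by step:
Start: pos=(0,0), heading=0, pen down
RT 45: heading 0 -> 315
REPEAT 8 [
  -- iteration 1/8 --
  FD 7: (0,0) -> (4.95,-4.95) [heading=315, draw]
  RT 45: heading 315 -> 270
  -- iteration 2/8 --
  FD 7: (4.95,-4.95) -> (4.95,-11.95) [heading=270, draw]
  RT 45: heading 270 -> 225
  -- iteration 3/8 --
  FD 7: (4.95,-11.95) -> (0,-16.899) [heading=225, draw]
  RT 45: heading 225 -> 180
  -- iteration 4/8 --
  FD 7: (0,-16.899) -> (-7,-16.899) [heading=180, draw]
  RT 45: heading 180 -> 135
  -- iteration 5/8 --
  FD 7: (-7,-16.899) -> (-11.95,-11.95) [heading=135, draw]
  RT 45: heading 135 -> 90
  -- iteration 6/8 --
  FD 7: (-11.95,-11.95) -> (-11.95,-4.95) [heading=90, draw]
  RT 45: heading 90 -> 45
  -- iteration 7/8 --
  FD 7: (-11.95,-4.95) -> (-7,0) [heading=45, draw]
  RT 45: heading 45 -> 0
  -- iteration 8/8 --
  FD 7: (-7,0) -> (0,0) [heading=0, draw]
  RT 45: heading 0 -> 315
]
Final: pos=(0,0), heading=315, 8 segment(s) drawn

Start position: (0, 0)
Final position: (0, 0)
Distance = 0; < 1e-6 -> CLOSED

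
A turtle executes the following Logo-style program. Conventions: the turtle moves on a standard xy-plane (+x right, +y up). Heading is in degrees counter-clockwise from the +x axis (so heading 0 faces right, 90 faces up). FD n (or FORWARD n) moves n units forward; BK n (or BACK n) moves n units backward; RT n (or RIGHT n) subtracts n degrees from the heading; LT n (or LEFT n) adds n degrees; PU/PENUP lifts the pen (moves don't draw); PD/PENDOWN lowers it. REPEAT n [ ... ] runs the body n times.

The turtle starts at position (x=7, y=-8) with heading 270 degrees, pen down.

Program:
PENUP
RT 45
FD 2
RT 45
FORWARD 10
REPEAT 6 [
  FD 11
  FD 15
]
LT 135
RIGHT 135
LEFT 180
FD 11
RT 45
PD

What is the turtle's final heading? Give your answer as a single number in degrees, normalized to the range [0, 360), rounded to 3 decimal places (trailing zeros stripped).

Executing turtle program step by step:
Start: pos=(7,-8), heading=270, pen down
PU: pen up
RT 45: heading 270 -> 225
FD 2: (7,-8) -> (5.586,-9.414) [heading=225, move]
RT 45: heading 225 -> 180
FD 10: (5.586,-9.414) -> (-4.414,-9.414) [heading=180, move]
REPEAT 6 [
  -- iteration 1/6 --
  FD 11: (-4.414,-9.414) -> (-15.414,-9.414) [heading=180, move]
  FD 15: (-15.414,-9.414) -> (-30.414,-9.414) [heading=180, move]
  -- iteration 2/6 --
  FD 11: (-30.414,-9.414) -> (-41.414,-9.414) [heading=180, move]
  FD 15: (-41.414,-9.414) -> (-56.414,-9.414) [heading=180, move]
  -- iteration 3/6 --
  FD 11: (-56.414,-9.414) -> (-67.414,-9.414) [heading=180, move]
  FD 15: (-67.414,-9.414) -> (-82.414,-9.414) [heading=180, move]
  -- iteration 4/6 --
  FD 11: (-82.414,-9.414) -> (-93.414,-9.414) [heading=180, move]
  FD 15: (-93.414,-9.414) -> (-108.414,-9.414) [heading=180, move]
  -- iteration 5/6 --
  FD 11: (-108.414,-9.414) -> (-119.414,-9.414) [heading=180, move]
  FD 15: (-119.414,-9.414) -> (-134.414,-9.414) [heading=180, move]
  -- iteration 6/6 --
  FD 11: (-134.414,-9.414) -> (-145.414,-9.414) [heading=180, move]
  FD 15: (-145.414,-9.414) -> (-160.414,-9.414) [heading=180, move]
]
LT 135: heading 180 -> 315
RT 135: heading 315 -> 180
LT 180: heading 180 -> 0
FD 11: (-160.414,-9.414) -> (-149.414,-9.414) [heading=0, move]
RT 45: heading 0 -> 315
PD: pen down
Final: pos=(-149.414,-9.414), heading=315, 0 segment(s) drawn

Answer: 315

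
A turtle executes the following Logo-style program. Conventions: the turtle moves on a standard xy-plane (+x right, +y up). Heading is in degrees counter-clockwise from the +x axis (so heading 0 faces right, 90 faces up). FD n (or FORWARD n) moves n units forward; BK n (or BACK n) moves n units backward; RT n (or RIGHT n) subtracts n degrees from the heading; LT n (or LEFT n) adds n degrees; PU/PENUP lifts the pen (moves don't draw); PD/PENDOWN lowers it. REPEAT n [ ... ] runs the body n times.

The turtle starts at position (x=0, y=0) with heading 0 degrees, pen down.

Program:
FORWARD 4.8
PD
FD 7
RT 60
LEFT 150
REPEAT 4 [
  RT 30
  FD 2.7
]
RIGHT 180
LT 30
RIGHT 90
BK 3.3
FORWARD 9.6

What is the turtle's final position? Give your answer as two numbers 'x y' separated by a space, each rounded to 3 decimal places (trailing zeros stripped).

Executing turtle program step by step:
Start: pos=(0,0), heading=0, pen down
FD 4.8: (0,0) -> (4.8,0) [heading=0, draw]
PD: pen down
FD 7: (4.8,0) -> (11.8,0) [heading=0, draw]
RT 60: heading 0 -> 300
LT 150: heading 300 -> 90
REPEAT 4 [
  -- iteration 1/4 --
  RT 30: heading 90 -> 60
  FD 2.7: (11.8,0) -> (13.15,2.338) [heading=60, draw]
  -- iteration 2/4 --
  RT 30: heading 60 -> 30
  FD 2.7: (13.15,2.338) -> (15.488,3.688) [heading=30, draw]
  -- iteration 3/4 --
  RT 30: heading 30 -> 0
  FD 2.7: (15.488,3.688) -> (18.188,3.688) [heading=0, draw]
  -- iteration 4/4 --
  RT 30: heading 0 -> 330
  FD 2.7: (18.188,3.688) -> (20.527,2.338) [heading=330, draw]
]
RT 180: heading 330 -> 150
LT 30: heading 150 -> 180
RT 90: heading 180 -> 90
BK 3.3: (20.527,2.338) -> (20.527,-0.962) [heading=90, draw]
FD 9.6: (20.527,-0.962) -> (20.527,8.638) [heading=90, draw]
Final: pos=(20.527,8.638), heading=90, 8 segment(s) drawn

Answer: 20.527 8.638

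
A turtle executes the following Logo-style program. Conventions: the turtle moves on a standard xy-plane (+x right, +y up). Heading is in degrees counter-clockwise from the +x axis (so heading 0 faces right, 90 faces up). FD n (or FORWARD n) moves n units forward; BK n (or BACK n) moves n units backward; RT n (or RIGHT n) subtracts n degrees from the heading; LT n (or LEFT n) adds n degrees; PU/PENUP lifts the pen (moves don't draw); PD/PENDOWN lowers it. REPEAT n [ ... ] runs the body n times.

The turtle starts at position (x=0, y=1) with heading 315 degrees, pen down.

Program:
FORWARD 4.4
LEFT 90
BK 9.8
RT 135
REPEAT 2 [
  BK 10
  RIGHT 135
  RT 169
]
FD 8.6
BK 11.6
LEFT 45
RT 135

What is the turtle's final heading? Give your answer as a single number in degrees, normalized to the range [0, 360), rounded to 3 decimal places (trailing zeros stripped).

Answer: 292

Derivation:
Executing turtle program step by step:
Start: pos=(0,1), heading=315, pen down
FD 4.4: (0,1) -> (3.111,-2.111) [heading=315, draw]
LT 90: heading 315 -> 45
BK 9.8: (3.111,-2.111) -> (-3.818,-9.041) [heading=45, draw]
RT 135: heading 45 -> 270
REPEAT 2 [
  -- iteration 1/2 --
  BK 10: (-3.818,-9.041) -> (-3.818,0.959) [heading=270, draw]
  RT 135: heading 270 -> 135
  RT 169: heading 135 -> 326
  -- iteration 2/2 --
  BK 10: (-3.818,0.959) -> (-12.109,6.551) [heading=326, draw]
  RT 135: heading 326 -> 191
  RT 169: heading 191 -> 22
]
FD 8.6: (-12.109,6.551) -> (-4.135,9.773) [heading=22, draw]
BK 11.6: (-4.135,9.773) -> (-14.89,5.427) [heading=22, draw]
LT 45: heading 22 -> 67
RT 135: heading 67 -> 292
Final: pos=(-14.89,5.427), heading=292, 6 segment(s) drawn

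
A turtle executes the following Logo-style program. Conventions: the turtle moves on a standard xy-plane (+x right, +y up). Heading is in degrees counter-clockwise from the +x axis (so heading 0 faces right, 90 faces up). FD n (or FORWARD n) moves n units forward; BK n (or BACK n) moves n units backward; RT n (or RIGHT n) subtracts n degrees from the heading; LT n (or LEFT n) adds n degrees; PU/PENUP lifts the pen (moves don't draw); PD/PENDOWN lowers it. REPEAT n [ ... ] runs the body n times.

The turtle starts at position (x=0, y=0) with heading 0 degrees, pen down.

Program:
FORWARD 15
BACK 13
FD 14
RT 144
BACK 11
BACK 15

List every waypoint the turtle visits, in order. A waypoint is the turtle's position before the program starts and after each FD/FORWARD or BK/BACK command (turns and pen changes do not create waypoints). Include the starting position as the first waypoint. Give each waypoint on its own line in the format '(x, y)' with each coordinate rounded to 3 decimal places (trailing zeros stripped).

Executing turtle program step by step:
Start: pos=(0,0), heading=0, pen down
FD 15: (0,0) -> (15,0) [heading=0, draw]
BK 13: (15,0) -> (2,0) [heading=0, draw]
FD 14: (2,0) -> (16,0) [heading=0, draw]
RT 144: heading 0 -> 216
BK 11: (16,0) -> (24.899,6.466) [heading=216, draw]
BK 15: (24.899,6.466) -> (37.034,15.282) [heading=216, draw]
Final: pos=(37.034,15.282), heading=216, 5 segment(s) drawn
Waypoints (6 total):
(0, 0)
(15, 0)
(2, 0)
(16, 0)
(24.899, 6.466)
(37.034, 15.282)

Answer: (0, 0)
(15, 0)
(2, 0)
(16, 0)
(24.899, 6.466)
(37.034, 15.282)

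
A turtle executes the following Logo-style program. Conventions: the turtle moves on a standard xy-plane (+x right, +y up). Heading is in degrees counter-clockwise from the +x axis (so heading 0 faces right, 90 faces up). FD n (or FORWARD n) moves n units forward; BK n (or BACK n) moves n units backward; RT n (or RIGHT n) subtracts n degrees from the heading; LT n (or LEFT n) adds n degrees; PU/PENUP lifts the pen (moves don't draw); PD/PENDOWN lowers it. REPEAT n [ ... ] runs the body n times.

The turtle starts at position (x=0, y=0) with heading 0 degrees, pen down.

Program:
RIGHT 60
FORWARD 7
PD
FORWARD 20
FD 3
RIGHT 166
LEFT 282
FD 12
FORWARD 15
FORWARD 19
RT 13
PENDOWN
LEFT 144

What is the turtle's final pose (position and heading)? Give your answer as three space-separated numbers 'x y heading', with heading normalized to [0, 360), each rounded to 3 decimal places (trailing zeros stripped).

Answer: 40.723 12.155 187

Derivation:
Executing turtle program step by step:
Start: pos=(0,0), heading=0, pen down
RT 60: heading 0 -> 300
FD 7: (0,0) -> (3.5,-6.062) [heading=300, draw]
PD: pen down
FD 20: (3.5,-6.062) -> (13.5,-23.383) [heading=300, draw]
FD 3: (13.5,-23.383) -> (15,-25.981) [heading=300, draw]
RT 166: heading 300 -> 134
LT 282: heading 134 -> 56
FD 12: (15,-25.981) -> (21.71,-16.032) [heading=56, draw]
FD 15: (21.71,-16.032) -> (30.098,-3.597) [heading=56, draw]
FD 19: (30.098,-3.597) -> (40.723,12.155) [heading=56, draw]
RT 13: heading 56 -> 43
PD: pen down
LT 144: heading 43 -> 187
Final: pos=(40.723,12.155), heading=187, 6 segment(s) drawn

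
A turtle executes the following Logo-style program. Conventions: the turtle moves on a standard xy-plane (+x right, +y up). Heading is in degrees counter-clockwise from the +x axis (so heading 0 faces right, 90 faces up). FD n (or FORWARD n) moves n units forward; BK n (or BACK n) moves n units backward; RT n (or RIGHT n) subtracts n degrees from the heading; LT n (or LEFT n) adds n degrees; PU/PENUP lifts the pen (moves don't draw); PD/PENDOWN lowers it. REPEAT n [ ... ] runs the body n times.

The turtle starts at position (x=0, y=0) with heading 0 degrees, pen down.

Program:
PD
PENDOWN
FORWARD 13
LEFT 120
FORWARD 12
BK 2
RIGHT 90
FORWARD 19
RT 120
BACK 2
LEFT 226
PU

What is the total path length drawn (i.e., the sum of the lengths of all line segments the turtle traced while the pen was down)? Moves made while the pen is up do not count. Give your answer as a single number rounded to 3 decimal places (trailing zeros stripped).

Executing turtle program step by step:
Start: pos=(0,0), heading=0, pen down
PD: pen down
PD: pen down
FD 13: (0,0) -> (13,0) [heading=0, draw]
LT 120: heading 0 -> 120
FD 12: (13,0) -> (7,10.392) [heading=120, draw]
BK 2: (7,10.392) -> (8,8.66) [heading=120, draw]
RT 90: heading 120 -> 30
FD 19: (8,8.66) -> (24.454,18.16) [heading=30, draw]
RT 120: heading 30 -> 270
BK 2: (24.454,18.16) -> (24.454,20.16) [heading=270, draw]
LT 226: heading 270 -> 136
PU: pen up
Final: pos=(24.454,20.16), heading=136, 5 segment(s) drawn

Segment lengths:
  seg 1: (0,0) -> (13,0), length = 13
  seg 2: (13,0) -> (7,10.392), length = 12
  seg 3: (7,10.392) -> (8,8.66), length = 2
  seg 4: (8,8.66) -> (24.454,18.16), length = 19
  seg 5: (24.454,18.16) -> (24.454,20.16), length = 2
Total = 48

Answer: 48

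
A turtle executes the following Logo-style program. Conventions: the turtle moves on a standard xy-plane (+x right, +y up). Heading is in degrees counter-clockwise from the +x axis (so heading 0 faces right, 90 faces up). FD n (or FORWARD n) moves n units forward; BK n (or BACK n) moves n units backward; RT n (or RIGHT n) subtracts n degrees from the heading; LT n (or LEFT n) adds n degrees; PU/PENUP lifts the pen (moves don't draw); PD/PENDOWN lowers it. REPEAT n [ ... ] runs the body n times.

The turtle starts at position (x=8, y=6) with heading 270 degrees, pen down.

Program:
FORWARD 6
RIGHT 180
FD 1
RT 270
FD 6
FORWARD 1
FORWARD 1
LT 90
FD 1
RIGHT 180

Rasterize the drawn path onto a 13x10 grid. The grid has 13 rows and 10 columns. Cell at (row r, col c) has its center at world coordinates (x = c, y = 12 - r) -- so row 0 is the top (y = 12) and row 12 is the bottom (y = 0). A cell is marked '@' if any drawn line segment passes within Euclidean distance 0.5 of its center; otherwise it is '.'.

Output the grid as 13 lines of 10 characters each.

Answer: ..........
..........
..........
..........
..........
..........
........@.
........@.
........@.
........@.
........@.
@@@@@@@@@.
@.......@.

Derivation:
Segment 0: (8,6) -> (8,0)
Segment 1: (8,0) -> (8,1)
Segment 2: (8,1) -> (2,1)
Segment 3: (2,1) -> (1,1)
Segment 4: (1,1) -> (-0,1)
Segment 5: (-0,1) -> (-0,-0)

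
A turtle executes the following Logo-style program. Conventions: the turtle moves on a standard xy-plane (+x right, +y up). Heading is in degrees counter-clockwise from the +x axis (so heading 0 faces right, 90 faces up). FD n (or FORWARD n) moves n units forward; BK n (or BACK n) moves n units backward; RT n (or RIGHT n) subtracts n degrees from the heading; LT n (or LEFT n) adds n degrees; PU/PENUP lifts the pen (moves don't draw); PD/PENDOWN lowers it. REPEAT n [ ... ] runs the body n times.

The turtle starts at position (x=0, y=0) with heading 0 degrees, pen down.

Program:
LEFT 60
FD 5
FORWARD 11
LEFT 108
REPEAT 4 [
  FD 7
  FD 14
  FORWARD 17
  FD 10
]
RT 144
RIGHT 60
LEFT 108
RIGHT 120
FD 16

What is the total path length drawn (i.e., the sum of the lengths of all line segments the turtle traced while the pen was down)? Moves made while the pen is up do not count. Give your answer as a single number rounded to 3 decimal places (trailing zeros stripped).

Answer: 224

Derivation:
Executing turtle program step by step:
Start: pos=(0,0), heading=0, pen down
LT 60: heading 0 -> 60
FD 5: (0,0) -> (2.5,4.33) [heading=60, draw]
FD 11: (2.5,4.33) -> (8,13.856) [heading=60, draw]
LT 108: heading 60 -> 168
REPEAT 4 [
  -- iteration 1/4 --
  FD 7: (8,13.856) -> (1.153,15.312) [heading=168, draw]
  FD 14: (1.153,15.312) -> (-12.541,18.223) [heading=168, draw]
  FD 17: (-12.541,18.223) -> (-29.17,21.757) [heading=168, draw]
  FD 10: (-29.17,21.757) -> (-38.951,23.836) [heading=168, draw]
  -- iteration 2/4 --
  FD 7: (-38.951,23.836) -> (-45.798,25.292) [heading=168, draw]
  FD 14: (-45.798,25.292) -> (-59.492,28.202) [heading=168, draw]
  FD 17: (-59.492,28.202) -> (-76.121,31.737) [heading=168, draw]
  FD 10: (-76.121,31.737) -> (-85.902,33.816) [heading=168, draw]
  -- iteration 3/4 --
  FD 7: (-85.902,33.816) -> (-92.749,35.271) [heading=168, draw]
  FD 14: (-92.749,35.271) -> (-106.443,38.182) [heading=168, draw]
  FD 17: (-106.443,38.182) -> (-123.072,41.717) [heading=168, draw]
  FD 10: (-123.072,41.717) -> (-132.853,43.796) [heading=168, draw]
  -- iteration 4/4 --
  FD 7: (-132.853,43.796) -> (-139.7,45.251) [heading=168, draw]
  FD 14: (-139.7,45.251) -> (-153.394,48.162) [heading=168, draw]
  FD 17: (-153.394,48.162) -> (-170.023,51.696) [heading=168, draw]
  FD 10: (-170.023,51.696) -> (-179.804,53.775) [heading=168, draw]
]
RT 144: heading 168 -> 24
RT 60: heading 24 -> 324
LT 108: heading 324 -> 72
RT 120: heading 72 -> 312
FD 16: (-179.804,53.775) -> (-169.098,41.885) [heading=312, draw]
Final: pos=(-169.098,41.885), heading=312, 19 segment(s) drawn

Segment lengths:
  seg 1: (0,0) -> (2.5,4.33), length = 5
  seg 2: (2.5,4.33) -> (8,13.856), length = 11
  seg 3: (8,13.856) -> (1.153,15.312), length = 7
  seg 4: (1.153,15.312) -> (-12.541,18.223), length = 14
  seg 5: (-12.541,18.223) -> (-29.17,21.757), length = 17
  seg 6: (-29.17,21.757) -> (-38.951,23.836), length = 10
  seg 7: (-38.951,23.836) -> (-45.798,25.292), length = 7
  seg 8: (-45.798,25.292) -> (-59.492,28.202), length = 14
  seg 9: (-59.492,28.202) -> (-76.121,31.737), length = 17
  seg 10: (-76.121,31.737) -> (-85.902,33.816), length = 10
  seg 11: (-85.902,33.816) -> (-92.749,35.271), length = 7
  seg 12: (-92.749,35.271) -> (-106.443,38.182), length = 14
  seg 13: (-106.443,38.182) -> (-123.072,41.717), length = 17
  seg 14: (-123.072,41.717) -> (-132.853,43.796), length = 10
  seg 15: (-132.853,43.796) -> (-139.7,45.251), length = 7
  seg 16: (-139.7,45.251) -> (-153.394,48.162), length = 14
  seg 17: (-153.394,48.162) -> (-170.023,51.696), length = 17
  seg 18: (-170.023,51.696) -> (-179.804,53.775), length = 10
  seg 19: (-179.804,53.775) -> (-169.098,41.885), length = 16
Total = 224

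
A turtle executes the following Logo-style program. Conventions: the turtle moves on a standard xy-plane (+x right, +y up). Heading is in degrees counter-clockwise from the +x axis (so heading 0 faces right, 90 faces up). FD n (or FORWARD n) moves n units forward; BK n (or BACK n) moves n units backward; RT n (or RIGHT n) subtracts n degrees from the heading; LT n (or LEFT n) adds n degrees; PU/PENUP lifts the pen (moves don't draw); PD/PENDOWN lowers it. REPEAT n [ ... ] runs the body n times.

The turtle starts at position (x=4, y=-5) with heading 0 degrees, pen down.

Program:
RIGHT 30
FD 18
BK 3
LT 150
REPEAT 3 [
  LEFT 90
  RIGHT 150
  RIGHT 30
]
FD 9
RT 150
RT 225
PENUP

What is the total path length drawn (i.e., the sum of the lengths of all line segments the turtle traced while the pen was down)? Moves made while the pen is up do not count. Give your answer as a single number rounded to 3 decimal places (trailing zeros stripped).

Executing turtle program step by step:
Start: pos=(4,-5), heading=0, pen down
RT 30: heading 0 -> 330
FD 18: (4,-5) -> (19.588,-14) [heading=330, draw]
BK 3: (19.588,-14) -> (16.99,-12.5) [heading=330, draw]
LT 150: heading 330 -> 120
REPEAT 3 [
  -- iteration 1/3 --
  LT 90: heading 120 -> 210
  RT 150: heading 210 -> 60
  RT 30: heading 60 -> 30
  -- iteration 2/3 --
  LT 90: heading 30 -> 120
  RT 150: heading 120 -> 330
  RT 30: heading 330 -> 300
  -- iteration 3/3 --
  LT 90: heading 300 -> 30
  RT 150: heading 30 -> 240
  RT 30: heading 240 -> 210
]
FD 9: (16.99,-12.5) -> (9.196,-17) [heading=210, draw]
RT 150: heading 210 -> 60
RT 225: heading 60 -> 195
PU: pen up
Final: pos=(9.196,-17), heading=195, 3 segment(s) drawn

Segment lengths:
  seg 1: (4,-5) -> (19.588,-14), length = 18
  seg 2: (19.588,-14) -> (16.99,-12.5), length = 3
  seg 3: (16.99,-12.5) -> (9.196,-17), length = 9
Total = 30

Answer: 30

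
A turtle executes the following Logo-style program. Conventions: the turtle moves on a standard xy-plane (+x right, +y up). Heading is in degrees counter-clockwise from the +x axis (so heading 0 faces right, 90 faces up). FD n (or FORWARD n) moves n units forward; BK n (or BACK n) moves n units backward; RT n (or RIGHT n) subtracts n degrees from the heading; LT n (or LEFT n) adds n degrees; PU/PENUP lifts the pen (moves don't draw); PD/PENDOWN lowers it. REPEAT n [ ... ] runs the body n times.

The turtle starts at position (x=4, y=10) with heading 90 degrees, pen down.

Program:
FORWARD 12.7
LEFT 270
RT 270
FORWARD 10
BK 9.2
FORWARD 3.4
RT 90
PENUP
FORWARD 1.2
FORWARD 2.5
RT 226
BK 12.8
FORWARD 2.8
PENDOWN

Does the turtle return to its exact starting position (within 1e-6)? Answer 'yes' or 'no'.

Answer: no

Derivation:
Executing turtle program step by step:
Start: pos=(4,10), heading=90, pen down
FD 12.7: (4,10) -> (4,22.7) [heading=90, draw]
LT 270: heading 90 -> 0
RT 270: heading 0 -> 90
FD 10: (4,22.7) -> (4,32.7) [heading=90, draw]
BK 9.2: (4,32.7) -> (4,23.5) [heading=90, draw]
FD 3.4: (4,23.5) -> (4,26.9) [heading=90, draw]
RT 90: heading 90 -> 0
PU: pen up
FD 1.2: (4,26.9) -> (5.2,26.9) [heading=0, move]
FD 2.5: (5.2,26.9) -> (7.7,26.9) [heading=0, move]
RT 226: heading 0 -> 134
BK 12.8: (7.7,26.9) -> (16.592,17.692) [heading=134, move]
FD 2.8: (16.592,17.692) -> (14.647,19.707) [heading=134, move]
PD: pen down
Final: pos=(14.647,19.707), heading=134, 4 segment(s) drawn

Start position: (4, 10)
Final position: (14.647, 19.707)
Distance = 14.407; >= 1e-6 -> NOT closed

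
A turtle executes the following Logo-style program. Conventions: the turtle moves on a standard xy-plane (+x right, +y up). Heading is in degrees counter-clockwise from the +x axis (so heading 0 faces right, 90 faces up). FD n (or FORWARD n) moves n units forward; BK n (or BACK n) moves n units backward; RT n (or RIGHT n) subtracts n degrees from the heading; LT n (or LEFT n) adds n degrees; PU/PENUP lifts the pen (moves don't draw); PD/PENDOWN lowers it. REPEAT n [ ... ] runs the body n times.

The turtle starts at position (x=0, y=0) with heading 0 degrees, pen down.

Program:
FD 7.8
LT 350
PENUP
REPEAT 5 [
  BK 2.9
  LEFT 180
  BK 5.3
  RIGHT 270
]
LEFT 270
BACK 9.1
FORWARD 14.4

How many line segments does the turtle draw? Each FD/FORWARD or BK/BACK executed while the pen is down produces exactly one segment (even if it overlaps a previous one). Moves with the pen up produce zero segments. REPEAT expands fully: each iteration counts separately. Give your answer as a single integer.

Executing turtle program step by step:
Start: pos=(0,0), heading=0, pen down
FD 7.8: (0,0) -> (7.8,0) [heading=0, draw]
LT 350: heading 0 -> 350
PU: pen up
REPEAT 5 [
  -- iteration 1/5 --
  BK 2.9: (7.8,0) -> (4.944,0.504) [heading=350, move]
  LT 180: heading 350 -> 170
  BK 5.3: (4.944,0.504) -> (10.164,-0.417) [heading=170, move]
  RT 270: heading 170 -> 260
  -- iteration 2/5 --
  BK 2.9: (10.164,-0.417) -> (10.667,2.439) [heading=260, move]
  LT 180: heading 260 -> 80
  BK 5.3: (10.667,2.439) -> (9.747,-2.78) [heading=80, move]
  RT 270: heading 80 -> 170
  -- iteration 3/5 --
  BK 2.9: (9.747,-2.78) -> (12.603,-3.284) [heading=170, move]
  LT 180: heading 170 -> 350
  BK 5.3: (12.603,-3.284) -> (7.383,-2.364) [heading=350, move]
  RT 270: heading 350 -> 80
  -- iteration 4/5 --
  BK 2.9: (7.383,-2.364) -> (6.88,-5.219) [heading=80, move]
  LT 180: heading 80 -> 260
  BK 5.3: (6.88,-5.219) -> (7.8,0) [heading=260, move]
  RT 270: heading 260 -> 350
  -- iteration 5/5 --
  BK 2.9: (7.8,0) -> (4.944,0.504) [heading=350, move]
  LT 180: heading 350 -> 170
  BK 5.3: (4.944,0.504) -> (10.164,-0.417) [heading=170, move]
  RT 270: heading 170 -> 260
]
LT 270: heading 260 -> 170
BK 9.1: (10.164,-0.417) -> (19.125,-1.997) [heading=170, move]
FD 14.4: (19.125,-1.997) -> (4.944,0.504) [heading=170, move]
Final: pos=(4.944,0.504), heading=170, 1 segment(s) drawn
Segments drawn: 1

Answer: 1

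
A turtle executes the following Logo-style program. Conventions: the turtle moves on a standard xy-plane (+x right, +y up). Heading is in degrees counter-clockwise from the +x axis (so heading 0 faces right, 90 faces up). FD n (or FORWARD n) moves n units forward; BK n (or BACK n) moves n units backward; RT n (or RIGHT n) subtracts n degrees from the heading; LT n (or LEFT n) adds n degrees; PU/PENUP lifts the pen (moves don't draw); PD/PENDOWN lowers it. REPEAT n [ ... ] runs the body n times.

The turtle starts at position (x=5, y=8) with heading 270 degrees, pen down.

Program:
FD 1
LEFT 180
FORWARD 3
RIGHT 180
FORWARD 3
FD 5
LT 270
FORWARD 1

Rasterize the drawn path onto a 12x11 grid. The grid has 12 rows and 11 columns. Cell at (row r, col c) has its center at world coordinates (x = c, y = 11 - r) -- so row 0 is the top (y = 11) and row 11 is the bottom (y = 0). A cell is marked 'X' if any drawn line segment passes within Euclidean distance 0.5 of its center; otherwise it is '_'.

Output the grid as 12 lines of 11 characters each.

Segment 0: (5,8) -> (5,7)
Segment 1: (5,7) -> (5,10)
Segment 2: (5,10) -> (5,7)
Segment 3: (5,7) -> (5,2)
Segment 4: (5,2) -> (4,2)

Answer: ___________
_____X_____
_____X_____
_____X_____
_____X_____
_____X_____
_____X_____
_____X_____
_____X_____
____XX_____
___________
___________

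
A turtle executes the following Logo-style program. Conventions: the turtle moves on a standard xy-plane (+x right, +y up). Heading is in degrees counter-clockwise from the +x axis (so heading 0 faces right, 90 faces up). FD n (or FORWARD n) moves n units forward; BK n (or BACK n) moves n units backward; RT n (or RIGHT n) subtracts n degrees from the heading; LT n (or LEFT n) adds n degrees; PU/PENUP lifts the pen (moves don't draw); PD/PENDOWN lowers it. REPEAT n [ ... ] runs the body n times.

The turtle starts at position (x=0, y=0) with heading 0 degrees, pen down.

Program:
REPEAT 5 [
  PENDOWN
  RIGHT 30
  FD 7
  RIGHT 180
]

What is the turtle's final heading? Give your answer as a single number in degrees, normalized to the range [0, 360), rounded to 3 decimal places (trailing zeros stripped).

Executing turtle program step by step:
Start: pos=(0,0), heading=0, pen down
REPEAT 5 [
  -- iteration 1/5 --
  PD: pen down
  RT 30: heading 0 -> 330
  FD 7: (0,0) -> (6.062,-3.5) [heading=330, draw]
  RT 180: heading 330 -> 150
  -- iteration 2/5 --
  PD: pen down
  RT 30: heading 150 -> 120
  FD 7: (6.062,-3.5) -> (2.562,2.562) [heading=120, draw]
  RT 180: heading 120 -> 300
  -- iteration 3/5 --
  PD: pen down
  RT 30: heading 300 -> 270
  FD 7: (2.562,2.562) -> (2.562,-4.438) [heading=270, draw]
  RT 180: heading 270 -> 90
  -- iteration 4/5 --
  PD: pen down
  RT 30: heading 90 -> 60
  FD 7: (2.562,-4.438) -> (6.062,1.624) [heading=60, draw]
  RT 180: heading 60 -> 240
  -- iteration 5/5 --
  PD: pen down
  RT 30: heading 240 -> 210
  FD 7: (6.062,1.624) -> (0,-1.876) [heading=210, draw]
  RT 180: heading 210 -> 30
]
Final: pos=(0,-1.876), heading=30, 5 segment(s) drawn

Answer: 30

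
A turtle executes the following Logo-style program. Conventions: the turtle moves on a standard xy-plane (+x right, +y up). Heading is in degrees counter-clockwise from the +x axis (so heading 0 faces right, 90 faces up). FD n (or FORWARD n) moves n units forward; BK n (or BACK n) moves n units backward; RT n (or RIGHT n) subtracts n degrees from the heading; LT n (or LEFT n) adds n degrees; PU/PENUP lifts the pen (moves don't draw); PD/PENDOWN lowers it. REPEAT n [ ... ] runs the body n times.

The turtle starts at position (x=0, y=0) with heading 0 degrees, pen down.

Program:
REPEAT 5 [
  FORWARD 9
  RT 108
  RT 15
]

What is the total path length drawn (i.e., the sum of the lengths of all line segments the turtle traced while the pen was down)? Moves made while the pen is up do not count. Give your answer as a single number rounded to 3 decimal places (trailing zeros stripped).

Executing turtle program step by step:
Start: pos=(0,0), heading=0, pen down
REPEAT 5 [
  -- iteration 1/5 --
  FD 9: (0,0) -> (9,0) [heading=0, draw]
  RT 108: heading 0 -> 252
  RT 15: heading 252 -> 237
  -- iteration 2/5 --
  FD 9: (9,0) -> (4.098,-7.548) [heading=237, draw]
  RT 108: heading 237 -> 129
  RT 15: heading 129 -> 114
  -- iteration 3/5 --
  FD 9: (4.098,-7.548) -> (0.438,0.674) [heading=114, draw]
  RT 108: heading 114 -> 6
  RT 15: heading 6 -> 351
  -- iteration 4/5 --
  FD 9: (0.438,0.674) -> (9.327,-0.734) [heading=351, draw]
  RT 108: heading 351 -> 243
  RT 15: heading 243 -> 228
  -- iteration 5/5 --
  FD 9: (9.327,-0.734) -> (3.305,-7.422) [heading=228, draw]
  RT 108: heading 228 -> 120
  RT 15: heading 120 -> 105
]
Final: pos=(3.305,-7.422), heading=105, 5 segment(s) drawn

Segment lengths:
  seg 1: (0,0) -> (9,0), length = 9
  seg 2: (9,0) -> (4.098,-7.548), length = 9
  seg 3: (4.098,-7.548) -> (0.438,0.674), length = 9
  seg 4: (0.438,0.674) -> (9.327,-0.734), length = 9
  seg 5: (9.327,-0.734) -> (3.305,-7.422), length = 9
Total = 45

Answer: 45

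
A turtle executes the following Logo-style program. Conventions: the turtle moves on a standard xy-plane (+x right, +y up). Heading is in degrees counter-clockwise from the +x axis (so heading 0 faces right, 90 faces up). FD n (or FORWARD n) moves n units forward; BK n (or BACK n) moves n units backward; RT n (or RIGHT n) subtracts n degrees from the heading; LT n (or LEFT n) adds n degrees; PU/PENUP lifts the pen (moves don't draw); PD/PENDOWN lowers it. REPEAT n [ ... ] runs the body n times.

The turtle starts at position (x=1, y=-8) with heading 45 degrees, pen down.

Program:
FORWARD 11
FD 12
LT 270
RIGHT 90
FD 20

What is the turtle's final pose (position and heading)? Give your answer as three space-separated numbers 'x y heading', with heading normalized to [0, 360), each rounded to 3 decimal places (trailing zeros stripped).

Answer: 3.121 -5.879 225

Derivation:
Executing turtle program step by step:
Start: pos=(1,-8), heading=45, pen down
FD 11: (1,-8) -> (8.778,-0.222) [heading=45, draw]
FD 12: (8.778,-0.222) -> (17.263,8.263) [heading=45, draw]
LT 270: heading 45 -> 315
RT 90: heading 315 -> 225
FD 20: (17.263,8.263) -> (3.121,-5.879) [heading=225, draw]
Final: pos=(3.121,-5.879), heading=225, 3 segment(s) drawn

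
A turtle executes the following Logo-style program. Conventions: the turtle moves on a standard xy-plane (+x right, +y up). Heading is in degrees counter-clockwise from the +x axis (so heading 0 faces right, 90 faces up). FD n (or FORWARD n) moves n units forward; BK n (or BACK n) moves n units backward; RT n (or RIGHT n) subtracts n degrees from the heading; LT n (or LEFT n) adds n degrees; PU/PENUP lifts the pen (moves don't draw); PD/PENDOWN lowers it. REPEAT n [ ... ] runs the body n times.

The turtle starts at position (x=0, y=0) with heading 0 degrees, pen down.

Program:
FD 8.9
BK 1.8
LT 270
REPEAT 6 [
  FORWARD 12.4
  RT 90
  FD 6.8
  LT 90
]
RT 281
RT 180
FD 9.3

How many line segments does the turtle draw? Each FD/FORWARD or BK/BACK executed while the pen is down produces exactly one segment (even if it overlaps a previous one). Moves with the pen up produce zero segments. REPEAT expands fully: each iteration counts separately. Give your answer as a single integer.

Answer: 15

Derivation:
Executing turtle program step by step:
Start: pos=(0,0), heading=0, pen down
FD 8.9: (0,0) -> (8.9,0) [heading=0, draw]
BK 1.8: (8.9,0) -> (7.1,0) [heading=0, draw]
LT 270: heading 0 -> 270
REPEAT 6 [
  -- iteration 1/6 --
  FD 12.4: (7.1,0) -> (7.1,-12.4) [heading=270, draw]
  RT 90: heading 270 -> 180
  FD 6.8: (7.1,-12.4) -> (0.3,-12.4) [heading=180, draw]
  LT 90: heading 180 -> 270
  -- iteration 2/6 --
  FD 12.4: (0.3,-12.4) -> (0.3,-24.8) [heading=270, draw]
  RT 90: heading 270 -> 180
  FD 6.8: (0.3,-24.8) -> (-6.5,-24.8) [heading=180, draw]
  LT 90: heading 180 -> 270
  -- iteration 3/6 --
  FD 12.4: (-6.5,-24.8) -> (-6.5,-37.2) [heading=270, draw]
  RT 90: heading 270 -> 180
  FD 6.8: (-6.5,-37.2) -> (-13.3,-37.2) [heading=180, draw]
  LT 90: heading 180 -> 270
  -- iteration 4/6 --
  FD 12.4: (-13.3,-37.2) -> (-13.3,-49.6) [heading=270, draw]
  RT 90: heading 270 -> 180
  FD 6.8: (-13.3,-49.6) -> (-20.1,-49.6) [heading=180, draw]
  LT 90: heading 180 -> 270
  -- iteration 5/6 --
  FD 12.4: (-20.1,-49.6) -> (-20.1,-62) [heading=270, draw]
  RT 90: heading 270 -> 180
  FD 6.8: (-20.1,-62) -> (-26.9,-62) [heading=180, draw]
  LT 90: heading 180 -> 270
  -- iteration 6/6 --
  FD 12.4: (-26.9,-62) -> (-26.9,-74.4) [heading=270, draw]
  RT 90: heading 270 -> 180
  FD 6.8: (-26.9,-74.4) -> (-33.7,-74.4) [heading=180, draw]
  LT 90: heading 180 -> 270
]
RT 281: heading 270 -> 349
RT 180: heading 349 -> 169
FD 9.3: (-33.7,-74.4) -> (-42.829,-72.625) [heading=169, draw]
Final: pos=(-42.829,-72.625), heading=169, 15 segment(s) drawn
Segments drawn: 15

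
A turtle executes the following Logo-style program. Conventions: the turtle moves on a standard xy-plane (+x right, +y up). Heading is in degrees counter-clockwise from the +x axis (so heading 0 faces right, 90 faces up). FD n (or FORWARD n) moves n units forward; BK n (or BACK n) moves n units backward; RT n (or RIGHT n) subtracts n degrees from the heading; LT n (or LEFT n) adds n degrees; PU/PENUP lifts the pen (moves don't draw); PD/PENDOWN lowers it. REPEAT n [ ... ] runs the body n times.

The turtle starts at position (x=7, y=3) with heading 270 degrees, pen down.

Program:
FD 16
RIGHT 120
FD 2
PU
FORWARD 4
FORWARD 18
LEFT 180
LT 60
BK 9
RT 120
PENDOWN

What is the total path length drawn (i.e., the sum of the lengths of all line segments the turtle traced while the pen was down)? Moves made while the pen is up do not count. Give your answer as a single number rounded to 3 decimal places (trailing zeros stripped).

Answer: 18

Derivation:
Executing turtle program step by step:
Start: pos=(7,3), heading=270, pen down
FD 16: (7,3) -> (7,-13) [heading=270, draw]
RT 120: heading 270 -> 150
FD 2: (7,-13) -> (5.268,-12) [heading=150, draw]
PU: pen up
FD 4: (5.268,-12) -> (1.804,-10) [heading=150, move]
FD 18: (1.804,-10) -> (-13.785,-1) [heading=150, move]
LT 180: heading 150 -> 330
LT 60: heading 330 -> 30
BK 9: (-13.785,-1) -> (-21.579,-5.5) [heading=30, move]
RT 120: heading 30 -> 270
PD: pen down
Final: pos=(-21.579,-5.5), heading=270, 2 segment(s) drawn

Segment lengths:
  seg 1: (7,3) -> (7,-13), length = 16
  seg 2: (7,-13) -> (5.268,-12), length = 2
Total = 18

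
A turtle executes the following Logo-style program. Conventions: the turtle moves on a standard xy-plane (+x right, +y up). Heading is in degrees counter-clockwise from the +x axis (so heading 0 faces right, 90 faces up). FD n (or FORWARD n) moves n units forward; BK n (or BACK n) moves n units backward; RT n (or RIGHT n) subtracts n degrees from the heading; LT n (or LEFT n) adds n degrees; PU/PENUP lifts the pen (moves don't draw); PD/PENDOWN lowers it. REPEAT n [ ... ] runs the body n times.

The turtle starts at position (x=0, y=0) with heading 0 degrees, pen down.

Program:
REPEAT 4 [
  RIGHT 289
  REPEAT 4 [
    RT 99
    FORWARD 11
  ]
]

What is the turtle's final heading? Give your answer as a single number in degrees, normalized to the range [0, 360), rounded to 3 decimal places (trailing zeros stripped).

Executing turtle program step by step:
Start: pos=(0,0), heading=0, pen down
REPEAT 4 [
  -- iteration 1/4 --
  RT 289: heading 0 -> 71
  REPEAT 4 [
    -- iteration 1/4 --
    RT 99: heading 71 -> 332
    FD 11: (0,0) -> (9.712,-5.164) [heading=332, draw]
    -- iteration 2/4 --
    RT 99: heading 332 -> 233
    FD 11: (9.712,-5.164) -> (3.092,-13.949) [heading=233, draw]
    -- iteration 3/4 --
    RT 99: heading 233 -> 134
    FD 11: (3.092,-13.949) -> (-4.549,-6.036) [heading=134, draw]
    -- iteration 4/4 --
    RT 99: heading 134 -> 35
    FD 11: (-4.549,-6.036) -> (4.462,0.273) [heading=35, draw]
  ]
  -- iteration 2/4 --
  RT 289: heading 35 -> 106
  REPEAT 4 [
    -- iteration 1/4 --
    RT 99: heading 106 -> 7
    FD 11: (4.462,0.273) -> (15.38,1.613) [heading=7, draw]
    -- iteration 2/4 --
    RT 99: heading 7 -> 268
    FD 11: (15.38,1.613) -> (14.996,-9.38) [heading=268, draw]
    -- iteration 3/4 --
    RT 99: heading 268 -> 169
    FD 11: (14.996,-9.38) -> (4.198,-7.281) [heading=169, draw]
    -- iteration 4/4 --
    RT 99: heading 169 -> 70
    FD 11: (4.198,-7.281) -> (7.96,3.056) [heading=70, draw]
  ]
  -- iteration 3/4 --
  RT 289: heading 70 -> 141
  REPEAT 4 [
    -- iteration 1/4 --
    RT 99: heading 141 -> 42
    FD 11: (7.96,3.056) -> (16.135,10.416) [heading=42, draw]
    -- iteration 2/4 --
    RT 99: heading 42 -> 303
    FD 11: (16.135,10.416) -> (22.126,1.191) [heading=303, draw]
    -- iteration 3/4 --
    RT 99: heading 303 -> 204
    FD 11: (22.126,1.191) -> (12.077,-3.283) [heading=204, draw]
    -- iteration 4/4 --
    RT 99: heading 204 -> 105
    FD 11: (12.077,-3.283) -> (9.23,7.342) [heading=105, draw]
  ]
  -- iteration 4/4 --
  RT 289: heading 105 -> 176
  REPEAT 4 [
    -- iteration 1/4 --
    RT 99: heading 176 -> 77
    FD 11: (9.23,7.342) -> (11.704,18.06) [heading=77, draw]
    -- iteration 2/4 --
    RT 99: heading 77 -> 338
    FD 11: (11.704,18.06) -> (21.903,13.939) [heading=338, draw]
    -- iteration 3/4 --
    RT 99: heading 338 -> 239
    FD 11: (21.903,13.939) -> (16.238,4.51) [heading=239, draw]
    -- iteration 4/4 --
    RT 99: heading 239 -> 140
    FD 11: (16.238,4.51) -> (7.812,11.581) [heading=140, draw]
  ]
]
Final: pos=(7.812,11.581), heading=140, 16 segment(s) drawn

Answer: 140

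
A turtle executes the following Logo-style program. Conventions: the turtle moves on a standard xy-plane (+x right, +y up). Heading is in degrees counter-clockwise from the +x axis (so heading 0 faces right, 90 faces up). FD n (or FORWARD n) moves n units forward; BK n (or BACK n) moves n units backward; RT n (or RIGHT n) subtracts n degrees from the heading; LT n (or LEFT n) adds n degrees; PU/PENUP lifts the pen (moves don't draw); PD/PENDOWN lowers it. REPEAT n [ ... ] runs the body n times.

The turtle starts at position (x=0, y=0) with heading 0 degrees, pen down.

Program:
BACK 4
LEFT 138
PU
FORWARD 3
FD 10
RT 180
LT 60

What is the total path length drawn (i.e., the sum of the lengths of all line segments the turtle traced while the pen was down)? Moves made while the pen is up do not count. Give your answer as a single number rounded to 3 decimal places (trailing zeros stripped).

Executing turtle program step by step:
Start: pos=(0,0), heading=0, pen down
BK 4: (0,0) -> (-4,0) [heading=0, draw]
LT 138: heading 0 -> 138
PU: pen up
FD 3: (-4,0) -> (-6.229,2.007) [heading=138, move]
FD 10: (-6.229,2.007) -> (-13.661,8.699) [heading=138, move]
RT 180: heading 138 -> 318
LT 60: heading 318 -> 18
Final: pos=(-13.661,8.699), heading=18, 1 segment(s) drawn

Segment lengths:
  seg 1: (0,0) -> (-4,0), length = 4
Total = 4

Answer: 4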